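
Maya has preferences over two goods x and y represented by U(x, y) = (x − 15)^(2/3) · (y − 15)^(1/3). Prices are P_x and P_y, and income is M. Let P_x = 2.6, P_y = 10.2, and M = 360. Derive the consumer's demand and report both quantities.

MRS = 2·(y−15)/(x−15). Tangency with P_x/P_y gives y−15 = (1/2)·(P_x/P_y)·(x−15).
Substituting into the budget: x* = 15 + 2/3·(M − 15·P_x − 15·P_y)/P_x, and y* = 15 + 1/3·(…)/P_y.
Discretionary income = 360 − 15·2.6 − 15·10.2 = 168; x* = 15 + 2/3·168/2.6 = 58.0769; y* = 15 + 1/3·168/10.2 = 20.4902.

x* = 58.0769, y* = 20.4902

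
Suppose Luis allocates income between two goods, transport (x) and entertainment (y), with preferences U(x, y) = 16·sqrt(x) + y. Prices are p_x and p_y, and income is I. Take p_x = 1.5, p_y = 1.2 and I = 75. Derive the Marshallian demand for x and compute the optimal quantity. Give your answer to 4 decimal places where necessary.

x* = 40.96

MU_x = 8/√x, MU_y = 1. Tangency: 8/√x = p_x/p_y.
Solve: √x = 8·p_y/p_x, so x*(p_x,p_y) = (8·p_y/p_x)², and y* = (I − p_x·x*)/p_y.
Plugging in: x* = (8·1.2/1.5)² = 40.96.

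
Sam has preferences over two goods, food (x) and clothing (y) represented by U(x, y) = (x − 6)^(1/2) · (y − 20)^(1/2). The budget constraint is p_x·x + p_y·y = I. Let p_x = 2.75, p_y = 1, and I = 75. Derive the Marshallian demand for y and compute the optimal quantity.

MRS = (y−20)/(x−6). Tangency with p_x/p_y gives y−20 = (p_x/p_y)·(x−6).
Substituting into the budget: x* = 6 + 0.5·(I − 6·p_x − 20·p_y)/p_x, and y* = 20 + 0.5·(…)/p_y.
Discretionary income = 75 − 6·2.75 − 20·1 = 38.5; y* = 20 + 0.5·38.5/1 = 39.25.

y* = 39.25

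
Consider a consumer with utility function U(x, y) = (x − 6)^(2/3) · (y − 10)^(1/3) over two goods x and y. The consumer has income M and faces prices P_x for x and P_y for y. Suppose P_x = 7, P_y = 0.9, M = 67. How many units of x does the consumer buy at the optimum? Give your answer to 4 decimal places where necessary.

x* = 7.5238

Let x' = x−6, y' = y−10. MRS = 2·y'/x' = P_x/P_y.
After buying the subsistence bundle (6, 10), a share 2/3 of the remaining income goes to x: x* = 6 + 2/3·(M − 6P_x − 10P_y)/P_x.
Discretionary income = 67 − 6·7 − 10·0.9 = 16; x* = 6 + 2/3·16/7 = 7.5238.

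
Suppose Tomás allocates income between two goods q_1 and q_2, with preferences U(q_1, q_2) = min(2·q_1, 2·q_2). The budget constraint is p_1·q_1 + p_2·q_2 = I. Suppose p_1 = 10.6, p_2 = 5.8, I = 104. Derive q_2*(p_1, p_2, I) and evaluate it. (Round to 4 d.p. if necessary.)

With perfect complements, no substitution: consume in ratio q_1:q_2 = 2:2.
Budget: p_1·q_1 + p_2·q_1 = I, so (2·p_1 + 2·p_2)·q_1 = 2·I.
Demand: q_1*(p_1,p_2,I) = 2·I/(2·p_1 + 2·p_2), q_2* = 2·I/(2·p_1 + 2·p_2).
Here 2·10.6 + 2·5.8 = 32.8, giving q_2* = 6.3415.

q_2* = 6.3415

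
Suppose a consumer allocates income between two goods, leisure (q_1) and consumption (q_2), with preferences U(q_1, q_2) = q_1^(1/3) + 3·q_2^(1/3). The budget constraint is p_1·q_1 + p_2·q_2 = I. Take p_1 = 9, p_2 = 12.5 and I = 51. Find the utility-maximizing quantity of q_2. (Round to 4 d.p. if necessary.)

Numerically q_2/q_1 = 3.174539, so q_1* = 51/(9 + 12.5·3.174539) = 1.0476 and q_2* = 3.174539·1.0476 = 3.3257.

q_2* = 3.3257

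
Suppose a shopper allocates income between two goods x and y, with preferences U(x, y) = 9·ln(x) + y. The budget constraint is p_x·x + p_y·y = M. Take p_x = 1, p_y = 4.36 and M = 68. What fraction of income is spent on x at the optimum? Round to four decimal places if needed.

share on x = 0.5771

MU_x = 9/x, MU_y = 1. Tangency: 9/x = p_x/p_y.
So x*(p_x,p_y) = 9·p_y/p_x, independent of income; and y* = (M − 9·p_y)/p_y.
At the given prices: x* = 9·4.36/1 = 39.24, and y* = 6.5963.
Expenditure on x: 1·39.24 = 39.24; share = 0.5771.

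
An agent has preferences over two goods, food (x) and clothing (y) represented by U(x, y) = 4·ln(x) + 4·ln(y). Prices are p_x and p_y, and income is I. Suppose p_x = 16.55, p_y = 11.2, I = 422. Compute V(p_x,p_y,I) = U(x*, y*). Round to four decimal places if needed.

The MRS is y/x. Set MRS = p_x/p_y.
Rearranging, p_y·y = p_x·x. Substituting into the budget gives p_x·x·(1 + 1) = I.
Demand: x*(p_x,p_y,I) = 0.5·I/p_x and y* = 0.5·I/p_y.
At p_x=16.55, p_y=11.2, I=422: x* = 0.5·422/16.55 = 12.7492, y* = 18.8393.
Utility at the optimum: U(12.7492, 18.8393) = 21.9257.

V = 21.9257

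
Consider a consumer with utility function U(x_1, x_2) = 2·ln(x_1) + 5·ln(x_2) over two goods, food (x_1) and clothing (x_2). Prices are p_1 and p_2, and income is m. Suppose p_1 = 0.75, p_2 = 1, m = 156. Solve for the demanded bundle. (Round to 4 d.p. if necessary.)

The MRS is (2/5)·x_2/x_1. Set MRS = p_1/p_2.
So 2·p_2·x_2 = 5·p_1·x_1; combined with the budget, a share 2/7 of income goes to x_1.
Demand: x_1*(p_1,p_2,m) = 2/7·m/p_1 and x_2* = 5/7·m/p_2.
At p_1=0.75, p_2=1, m=156: x_1* = 2/7·156/0.75 = 59.4286, x_2* = 111.4286.

x_1* = 59.4286, x_2* = 111.4286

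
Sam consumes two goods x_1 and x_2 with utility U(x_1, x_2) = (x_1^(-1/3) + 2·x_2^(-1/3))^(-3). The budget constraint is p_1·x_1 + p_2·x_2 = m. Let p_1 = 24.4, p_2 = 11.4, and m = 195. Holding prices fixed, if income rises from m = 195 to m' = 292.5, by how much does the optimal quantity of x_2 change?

Δx_2* = 4.9748

MRS = MU_x_1/MU_x_2 = (1/2)·(x_2/x_1)^(4/3). Set equal to p_1/p_2.
Solve for the ratio: x_2/x_1 = [2·p_1/p_2]^(0.75).
With the ratio pinned down, the budget gives x_1* = m/(p_1 + p_2·(x_2/x_1)) and x_2* = (x_2/x_1)·x_1*.
Numerically x_2/x_1 = 2.976023, so x_1* = 195/(24.4 + 11.4·2.976023) = 3.3432 and x_2* = 2.976023·3.3432 = 9.9496.
At m' = 292.5: x_2* = 14.9243. Change: 14.9243 − 9.9496 = 4.9748.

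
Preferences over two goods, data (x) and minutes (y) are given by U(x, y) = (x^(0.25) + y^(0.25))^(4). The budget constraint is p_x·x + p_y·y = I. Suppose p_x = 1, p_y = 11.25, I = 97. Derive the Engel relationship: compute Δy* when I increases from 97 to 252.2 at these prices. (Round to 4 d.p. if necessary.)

Substitute y = (y/x)·x into the budget: x* = I/(p_x + p_y·(y/x)).
Numerically y/x = 0.03967, so x* = 97/(1 + 11.25·0.03967) = 67.0682 and y* = 0.03967·67.0682 = 2.6606.
At I' = 252.2: y* = 6.9176. Change: 6.9176 − 2.6606 = 4.257.

Δy* = 4.257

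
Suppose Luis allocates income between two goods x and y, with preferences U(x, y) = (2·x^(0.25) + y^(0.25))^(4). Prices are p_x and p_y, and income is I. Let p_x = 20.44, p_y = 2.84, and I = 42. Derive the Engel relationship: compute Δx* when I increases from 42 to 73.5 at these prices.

Δx* = 0.8725

MRS = MU_x/MU_y = 2·(y/x)^(0.75). Set equal to p_x/p_y.
Hence y/x = ((1/2)·p_x/p_y)^(1/(0.75)), i.e. raised to the 4/3 power.
With the ratio pinned down, the budget gives x* = I/(p_x + p_y·(y/x)) and y* = (y/x)·x*.
Numerically y/x = 5.51455, so x* = 42/(20.44 + 2.84·5.51455) = 1.1634.
At I' = 73.5: x* = 2.0359. Change: 2.0359 − 1.1634 = 0.8725.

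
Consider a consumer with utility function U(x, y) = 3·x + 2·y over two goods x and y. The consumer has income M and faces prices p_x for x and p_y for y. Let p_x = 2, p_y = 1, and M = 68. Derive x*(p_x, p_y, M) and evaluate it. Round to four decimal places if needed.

x* = 0

Linear utility — the consumer picks whichever good has higher MU/price: 3/2 = 1.5 vs 2/1 = 2.
y gives more utility per dollar, so spend all income on y: y* = M/p_y, x* = 0.
Numerically: x* = 0, y* = 68.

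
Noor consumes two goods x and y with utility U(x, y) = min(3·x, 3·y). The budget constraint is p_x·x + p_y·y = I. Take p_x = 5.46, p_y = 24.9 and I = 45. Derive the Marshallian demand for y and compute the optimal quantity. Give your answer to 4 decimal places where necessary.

Leontief preferences: the optimum is at the kink where x/3 = y/3, i.e. y = x.
Budget: p_x·x + p_y·x = I, so (3·p_x + 3·p_y)·x = 3·I.
Demand: x*(p_x,p_y,I) = 3·I/(3·p_x + 3·p_y), y* = 3·I/(3·p_x + 3·p_y).
Here 3·5.46 + 3·24.9 = 91.08, giving y* = 1.4822.

y* = 1.4822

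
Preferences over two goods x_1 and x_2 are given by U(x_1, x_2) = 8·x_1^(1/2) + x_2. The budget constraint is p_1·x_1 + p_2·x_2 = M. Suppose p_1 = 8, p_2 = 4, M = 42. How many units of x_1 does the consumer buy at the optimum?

Set MRS = p_1/p_2: 4·x_1^(−1/2) = p_1/p_2.
Thus x_1* = (4·p_2/p_1)² — independent of M — with the rest of income spent on x_2.
Plugging in: x_1* = (4·4/8)² = 4.

x_1* = 4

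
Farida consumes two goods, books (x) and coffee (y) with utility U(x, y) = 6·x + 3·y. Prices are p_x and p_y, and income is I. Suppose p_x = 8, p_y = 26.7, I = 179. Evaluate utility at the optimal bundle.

Linear utility — the consumer picks whichever good has higher MU/price: 6/8 = 0.75 vs 3/26.7 = 0.1124.
x gives more utility per dollar, so spend all income on x: x* = I/p_x, y* = 0.
Numerically: x* = 22.375, y* = 0.
Utility at the optimum: U(22.375, 0) = 134.25.

V = 134.25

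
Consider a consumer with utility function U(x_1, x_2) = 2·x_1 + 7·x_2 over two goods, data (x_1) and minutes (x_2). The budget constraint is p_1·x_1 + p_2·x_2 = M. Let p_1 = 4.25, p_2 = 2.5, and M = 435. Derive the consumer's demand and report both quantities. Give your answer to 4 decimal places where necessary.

x_1* = 0, x_2* = 174

x_2 gives more utility per dollar, so spend all income on x_2: x_2* = M/p_2, x_1* = 0.
Numerically: x_1* = 0, x_2* = 174.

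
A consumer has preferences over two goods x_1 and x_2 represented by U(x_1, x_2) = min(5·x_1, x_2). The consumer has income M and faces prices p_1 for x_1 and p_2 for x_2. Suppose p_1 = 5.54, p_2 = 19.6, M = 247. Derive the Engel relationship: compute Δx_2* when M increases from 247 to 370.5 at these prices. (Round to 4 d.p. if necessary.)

Δx_2* = 5.9639

With perfect complements, no substitution: consume in ratio x_1:x_2 = 1:5.
Budget: p_1·x_1 + p_2·5·x_1 = M, so (p_1 + 5·p_2)·x_1 = M.
Demand: x_1*(p_1,p_2,M) = M/(p_1 + 5·p_2), x_2* = 5·M/(p_1 + 5·p_2).
Here 5.54 + 5·19.6 = 103.54, giving x_2* = 11.9278.
At M' = 370.5: x_2* = 17.8916. Change: 17.8916 − 11.9278 = 5.9639.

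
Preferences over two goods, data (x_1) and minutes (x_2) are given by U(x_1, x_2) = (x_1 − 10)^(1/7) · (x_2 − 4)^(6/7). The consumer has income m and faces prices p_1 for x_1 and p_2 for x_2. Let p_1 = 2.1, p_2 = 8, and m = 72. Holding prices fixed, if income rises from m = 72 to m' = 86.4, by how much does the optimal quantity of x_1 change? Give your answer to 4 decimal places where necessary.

Δx_1* = 0.9796

After buying the subsistence bundle (10, 4), a share 1/7 of the remaining income goes to x_1: x_1* = 10 + 1/7·(m − 10p_1 − 4p_2)/p_1.
Discretionary income = 72 − 10·2.1 − 4·8 = 19; x_1* = 10 + 1/7·19/2.1 = 11.2925.
At m' = 86.4: x_1* = 12.2721. Change: 12.2721 − 11.2925 = 0.9796.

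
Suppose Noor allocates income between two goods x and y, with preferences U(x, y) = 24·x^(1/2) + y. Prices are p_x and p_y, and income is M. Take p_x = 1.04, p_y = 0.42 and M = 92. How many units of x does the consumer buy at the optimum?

Thus x* = (12·p_y/p_x)² — independent of M — with the rest of income spent on y.
Plugging in: x* = (12·0.42/1.04)² = 23.4852.

x* = 23.4852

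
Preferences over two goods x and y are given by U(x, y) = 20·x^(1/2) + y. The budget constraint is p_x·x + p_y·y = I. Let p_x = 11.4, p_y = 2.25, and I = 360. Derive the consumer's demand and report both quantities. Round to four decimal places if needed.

Utility is quasi-linear in y; the FOC for x is 10/√x = p_x/p_y.
Solve: √x = 10·p_y/p_x, so x*(p_x,p_y) = (10·p_y/p_x)², and y* = (I − p_x·x*)/p_y.
Plugging in: x* = (10·2.25/11.4)² = 3.8954, y* = 140.2632.

x* = 3.8954, y* = 140.2632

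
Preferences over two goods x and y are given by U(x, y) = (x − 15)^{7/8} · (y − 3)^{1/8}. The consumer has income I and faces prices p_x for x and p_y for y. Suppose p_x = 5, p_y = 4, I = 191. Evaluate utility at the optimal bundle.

MRS = 7·(y−3)/(x−15). Tangency with p_x/p_y gives y−3 = (1/7)·(p_x/p_y)·(x−15).
Substituting into the budget: x* = 15 + 0.875·(I − 15·p_x − 3·p_y)/p_x, and y* = 3 + 0.125·(…)/p_y.
Discretionary income = 191 − 15·5 − 3·4 = 104; x* = 15 + 0.875·104/5 = 33.2; y* = 3 + 0.125·104/4 = 6.25.
Utility at the optimum: U(33.2, 6.25) = 14.674.

V = 14.674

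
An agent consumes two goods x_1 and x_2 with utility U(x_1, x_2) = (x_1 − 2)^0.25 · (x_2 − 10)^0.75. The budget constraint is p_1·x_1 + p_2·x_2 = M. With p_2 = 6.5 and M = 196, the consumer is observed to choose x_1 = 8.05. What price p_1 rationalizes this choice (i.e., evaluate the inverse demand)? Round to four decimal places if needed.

Let x_1' = x_1−2, x_2' = x_2−10. MRS = (1/3)·x_2'/x_1' = p_1/p_2.
Substituting into the budget: x_1* = 2 + 0.25·(M − 2·p_1 − 10·p_2)/p_1, and x_2* = 10 + 0.75·(…)/p_2.
Set x_1* = 8.05 in the demand function and solve for p_1: p_1 = 5.

p_1 = 5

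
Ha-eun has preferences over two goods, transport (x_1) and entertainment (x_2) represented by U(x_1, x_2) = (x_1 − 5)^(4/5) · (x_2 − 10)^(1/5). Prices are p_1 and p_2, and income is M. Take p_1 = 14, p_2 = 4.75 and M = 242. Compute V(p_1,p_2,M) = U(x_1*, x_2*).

V = 6.6928

This is Cobb-Douglas in (x_1−5, x_2−10): tangency gives 0.8·p_2·(x_2−10) = 0.2·p_1·(x_1−5).
Substituting into the budget: x_1* = 5 + 0.8·(M − 5·p_1 − 10·p_2)/p_1, and x_2* = 10 + 0.2·(…)/p_2.
Discretionary income = 242 − 5·14 − 10·4.75 = 124.5; x_1* = 5 + 0.8·124.5/14 = 12.1143; x_2* = 10 + 0.2·124.5/4.75 = 15.2421.
Utility at the optimum: U(12.1143, 15.2421) = 6.6928.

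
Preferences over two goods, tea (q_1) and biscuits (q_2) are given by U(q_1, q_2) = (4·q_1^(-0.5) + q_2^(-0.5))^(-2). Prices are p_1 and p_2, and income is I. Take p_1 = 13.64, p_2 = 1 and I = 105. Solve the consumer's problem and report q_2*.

q_2* = 14.9558

MRS = MU_q_1/MU_q_2 = 4·(q_2/q_1)^(1.5). Set equal to p_1/p_2.
Hence q_2/q_1 = ((1/4)·p_1/p_2)^(1/(1.5)), i.e. raised to the 2/3 power.
Substitute q_2 = (q_2/q_1)·q_1 into the budget: q_1* = I/(p_1 + p_2·(q_2/q_1)).
Numerically q_2/q_1 = 2.265529, so q_1* = 105/(13.64 + 1·2.265529) = 6.6015 and q_2* = 2.265529·6.6015 = 14.9558.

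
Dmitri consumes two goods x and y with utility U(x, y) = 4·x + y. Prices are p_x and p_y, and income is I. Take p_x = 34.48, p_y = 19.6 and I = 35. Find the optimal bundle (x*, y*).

Perfect substitutes: compare marginal utility per dollar. 4/p_x vs 1/p_y → 0.116 vs 0.051.
x gives more utility per dollar, so spend all income on x: x* = I/p_x, y* = 0.
Numerically: x* = 1.0151, y* = 0.

x* = 1.0151, y* = 0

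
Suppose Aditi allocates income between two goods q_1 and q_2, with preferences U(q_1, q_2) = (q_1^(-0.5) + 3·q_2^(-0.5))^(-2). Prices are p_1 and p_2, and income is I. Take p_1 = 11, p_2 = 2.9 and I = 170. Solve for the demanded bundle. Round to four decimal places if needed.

q_1* = 6.6221, q_2* = 33.5023

MU_q_1 ∝ q_1^(-1.5), MU_q_2 ∝ 3·q_2^(-1.5), so MRS = (1/3)·(q_2/q_1)^(1.5) = p_1/p_2.
Solve for the ratio: q_2/q_1 = [3·p_1/p_2]^(2/3).
Substitute q_2 = (q_2/q_1)·q_1 into the budget: q_1* = I/(p_1 + p_2·(q_2/q_1)).
Numerically q_2/q_1 = 5.059147, so q_1* = 170/(11 + 2.9·5.059147) = 6.6221 and q_2* = 5.059147·6.6221 = 33.5023.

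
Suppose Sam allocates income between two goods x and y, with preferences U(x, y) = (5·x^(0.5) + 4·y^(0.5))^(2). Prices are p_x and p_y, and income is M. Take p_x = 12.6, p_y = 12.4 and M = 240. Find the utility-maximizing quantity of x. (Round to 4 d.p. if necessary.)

x* = 11.5418

MRS = MU_x/MU_y = (5/4)·(y/x)^(0.5). Set equal to p_x/p_y.
Hence y/x = ((4/5)·p_x/p_y)^(1/(0.5)), i.e. raised to the 2 power.
Substitute y = (y/x)·x into the budget: x* = M/(p_x + p_y·(y/x)).
Numerically y/x = 0.660812, so x* = 240/(12.6 + 12.4·0.660812) = 11.5418.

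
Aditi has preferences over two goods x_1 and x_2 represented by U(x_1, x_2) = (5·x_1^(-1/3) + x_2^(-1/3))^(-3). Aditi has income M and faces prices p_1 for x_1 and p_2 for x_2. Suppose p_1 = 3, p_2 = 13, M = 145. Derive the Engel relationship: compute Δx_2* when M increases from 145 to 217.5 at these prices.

Δx_2* = 1.6811

MRS = MU_x_1/MU_x_2 = 5·(x_2/x_1)^(4/3). Set equal to p_1/p_2.
Solve for the ratio: x_2/x_1 = [(1/5)·p_1/p_2]^(0.75).
Substitute x_2 = (x_2/x_1)·x_1 into the budget: x_1* = M/(p_1 + p_2·(x_2/x_1)).
Numerically x_2/x_1 = 0.099576, so x_1* = 145/(3 + 13·0.099576) = 33.7642 and x_2* = 0.099576·33.7642 = 3.3621.
At M' = 217.5: x_2* = 5.0432. Change: 5.0432 − 3.3621 = 1.6811.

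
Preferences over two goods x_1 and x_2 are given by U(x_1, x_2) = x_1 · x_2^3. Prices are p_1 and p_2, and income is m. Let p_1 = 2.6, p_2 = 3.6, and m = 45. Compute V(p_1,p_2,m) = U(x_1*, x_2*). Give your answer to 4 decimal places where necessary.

Tangency: MRS = (1/3)·x_2/x_1 = p_1/p_2.
Rearranging, p_2·x_2 = 3·p_1·x_1. Substituting into the budget gives p_1·x_1·(1 + 3) = m.
Demand: x_1*(p_1,p_2,m) = 0.25·m/p_1 and x_2* = 0.75·m/p_2.
At p_1=2.6, p_2=3.6, m=45: x_1* = 0.25·45/2.6 = 4.3269, x_2* = 9.375.
Utility at the optimum: U(4.3269, 9.375) = 3565.2748.

V = 3565.2748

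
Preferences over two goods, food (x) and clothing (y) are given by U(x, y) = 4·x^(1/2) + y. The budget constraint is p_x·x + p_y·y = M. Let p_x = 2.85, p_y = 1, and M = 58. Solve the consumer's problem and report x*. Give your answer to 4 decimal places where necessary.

Set MRS = p_x/p_y: 2·x^(−1/2) = p_x/p_y.
Solve: √x = 2·p_y/p_x, so x*(p_x,p_y) = (2·p_y/p_x)², and y* = (M − p_x·x*)/p_y.
Plugging in: x* = (2·1/2.85)² = 0.4925.

x* = 0.4925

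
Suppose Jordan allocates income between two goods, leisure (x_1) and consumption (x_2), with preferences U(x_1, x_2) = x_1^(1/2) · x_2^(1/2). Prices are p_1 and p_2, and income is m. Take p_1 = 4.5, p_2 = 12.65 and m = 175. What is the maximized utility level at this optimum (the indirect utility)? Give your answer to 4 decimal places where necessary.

V = 11.5973

MU_x_1/MU_x_2 = (0.5·x_2)/(0.5·x_1); tangency sets this equal to p_1/p_2.
So 0.5·p_2·x_2 = 0.5·p_1·x_1; combined with the budget, a share 0.5 of income goes to x_1.
Demand: x_1*(p_1,p_2,m) = 0.5·m/p_1 and x_2* = 0.5·m/p_2.
At p_1=4.5, p_2=12.65, m=175: x_1* = 0.5·175/4.5 = 19.4444, x_2* = 6.917.
Utility at the optimum: U(19.4444, 6.917) = 11.5973.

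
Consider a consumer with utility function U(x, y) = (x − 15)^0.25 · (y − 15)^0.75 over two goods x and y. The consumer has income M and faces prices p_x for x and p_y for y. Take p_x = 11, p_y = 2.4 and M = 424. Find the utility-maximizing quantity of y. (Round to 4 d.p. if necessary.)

y* = 84.6875

MRS = (1/3)·(y−15)/(x−15). Tangency with p_x/p_y gives y−15 = 3·(p_x/p_y)·(x−15).
After buying the subsistence bundle (15, 15), a share 0.25 of the remaining income goes to x: x* = 15 + 0.25·(M − 15p_x − 15p_y)/p_x.
Discretionary income = 424 − 15·11 − 15·2.4 = 223; y* = 15 + 0.75·223/2.4 = 84.6875.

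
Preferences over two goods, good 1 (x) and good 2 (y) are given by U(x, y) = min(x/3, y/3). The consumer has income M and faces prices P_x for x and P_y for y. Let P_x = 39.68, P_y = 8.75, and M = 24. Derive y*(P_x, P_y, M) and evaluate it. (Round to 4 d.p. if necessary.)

y* = 0.4956

With perfect complements, no substitution: consume in ratio x:y = 3:3.
Budget: P_x·x + P_y·x = M, so (3·P_x + 3·P_y)·x = 3·M.
Demand: x*(P_x,P_y,M) = 3·M/(3·P_x + 3·P_y), y* = 3·M/(3·P_x + 3·P_y).
Here 3·39.68 + 3·8.75 = 145.29, giving y* = 0.4956.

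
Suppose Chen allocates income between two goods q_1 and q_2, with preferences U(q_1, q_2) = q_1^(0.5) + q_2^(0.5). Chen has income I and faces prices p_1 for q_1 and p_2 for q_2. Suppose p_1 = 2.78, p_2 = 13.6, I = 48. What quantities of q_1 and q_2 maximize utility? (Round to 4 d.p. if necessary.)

q_1* = 14.3358, q_2* = 0.599

MU_q_1 ∝ q_1^(-0.5), MU_q_2 ∝ q_2^(-0.5), so MRS = (q_2/q_1)^(0.5) = p_1/p_2.
Solve for the ratio: q_2/q_1 = [p_1/p_2]^(2).
Substitute q_2 = (q_2/q_1)·q_1 into the budget: q_1* = I/(p_1 + p_2·(q_2/q_1)).
Numerically q_2/q_1 = 0.041784, so q_1* = 48/(2.78 + 13.6·0.041784) = 14.3358 and q_2* = 0.041784·14.3358 = 0.599.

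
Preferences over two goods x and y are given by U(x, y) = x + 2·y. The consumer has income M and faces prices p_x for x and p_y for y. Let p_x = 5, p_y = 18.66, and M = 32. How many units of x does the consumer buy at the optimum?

x* = 6.4

Linear utility — the consumer picks whichever good has higher MU/price: 1/5 = 0.2 vs 2/18.66 = 0.1072.
x gives more utility per dollar, so spend all income on x: x* = M/p_x, y* = 0.
Numerically: x* = 6.4, y* = 0.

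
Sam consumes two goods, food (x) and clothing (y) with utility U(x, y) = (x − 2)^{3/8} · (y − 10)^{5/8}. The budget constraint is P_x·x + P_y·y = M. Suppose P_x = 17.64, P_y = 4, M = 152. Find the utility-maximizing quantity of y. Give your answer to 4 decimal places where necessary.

y* = 21.9875

Discretionary income = 152 − 2·17.64 − 10·4 = 76.72; y* = 10 + 0.625·76.72/4 = 21.9875.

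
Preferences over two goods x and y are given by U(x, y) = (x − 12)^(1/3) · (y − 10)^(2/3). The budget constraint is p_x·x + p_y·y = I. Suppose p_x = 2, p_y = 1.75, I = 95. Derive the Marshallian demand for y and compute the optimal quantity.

After buying the subsistence bundle (12, 10), a share 1/3 of the remaining income goes to x: x* = 12 + 1/3·(I − 12p_x − 10p_y)/p_x.
Discretionary income = 95 − 12·2 − 10·1.75 = 53.5; y* = 10 + 2/3·53.5/1.75 = 30.381.

y* = 30.381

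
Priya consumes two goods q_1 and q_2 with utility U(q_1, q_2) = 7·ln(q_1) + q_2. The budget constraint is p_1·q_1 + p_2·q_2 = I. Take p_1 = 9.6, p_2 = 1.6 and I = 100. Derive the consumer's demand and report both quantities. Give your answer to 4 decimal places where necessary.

Set MRS = p_1/p_2: (7/q_1)/1 = p_1/p_2.
So q_1*(p_1,p_2) = 7·p_2/p_1, independent of income; and q_2* = (I − 7·p_2)/p_2.
At the given prices: q_1* = 7·1.6/9.6 = 1.1667, and q_2* = 55.5.

q_1* = 1.1667, q_2* = 55.5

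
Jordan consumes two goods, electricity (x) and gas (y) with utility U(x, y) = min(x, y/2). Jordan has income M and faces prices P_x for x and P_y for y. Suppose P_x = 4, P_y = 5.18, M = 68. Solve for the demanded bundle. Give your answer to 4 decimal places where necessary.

Leontief preferences: the optimum is at the kink where x/1 = y/2, i.e. y = 2·x.
Budget: P_x·x + P_y·2·x = M, so (P_x + 2·P_y)·x = M.
Demand: x*(P_x,P_y,M) = M/(P_x + 2·P_y), y* = 2·M/(P_x + 2·P_y).
Here 4 + 2·5.18 = 14.36, giving x* = 4.7354 and y* = 9.4708.

x* = 4.7354, y* = 9.4708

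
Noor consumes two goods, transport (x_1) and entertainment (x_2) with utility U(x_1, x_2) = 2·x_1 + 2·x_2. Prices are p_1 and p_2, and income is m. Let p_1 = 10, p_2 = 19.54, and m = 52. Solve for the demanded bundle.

Perfect substitutes: compare marginal utility per dollar. 2/p_1 vs 2/p_2 → 0.2 vs 0.1024.
x_1 gives more utility per dollar, so spend all income on x_1: x_1* = m/p_1, x_2* = 0.
Numerically: x_1* = 5.2, x_2* = 0.

x_1* = 5.2, x_2* = 0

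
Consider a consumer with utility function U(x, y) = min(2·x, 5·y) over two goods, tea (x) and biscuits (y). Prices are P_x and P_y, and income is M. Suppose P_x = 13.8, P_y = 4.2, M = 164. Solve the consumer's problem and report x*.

With perfect complements, no substitution: consume in ratio x:y = 5:2.
Budget: P_x·x + P_y·(2/5)·x = M, so (5·P_x + 2·P_y)·x = 5·M.
Demand: x*(P_x,P_y,M) = 5·M/(5·P_x + 2·P_y), y* = 2·M/(5·P_x + 2·P_y).
Here 5·13.8 + 2·4.2 = 77.4, giving x* = 10.5943.

x* = 10.5943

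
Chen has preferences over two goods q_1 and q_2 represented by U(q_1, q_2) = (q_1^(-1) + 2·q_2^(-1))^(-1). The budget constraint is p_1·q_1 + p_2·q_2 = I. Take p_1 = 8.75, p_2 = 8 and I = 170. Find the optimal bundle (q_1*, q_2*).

MU_q_1 ∝ q_1^(-2), MU_q_2 ∝ 2·q_2^(-2), so MRS = (1/2)·(q_2/q_1)^(2) = p_1/p_2.
Solve for the ratio: q_2/q_1 = [2·p_1/p_2]^(0.5).
Substitute q_2 = (q_2/q_1)·q_1 into the budget: q_1* = I/(p_1 + p_2·(q_2/q_1)).
Numerically q_2/q_1 = 1.47902, so q_1* = 170/(8.75 + 8·1.47902) = 8.2596 and q_2* = 1.47902·8.2596 = 12.2161.

q_1* = 8.2596, q_2* = 12.2161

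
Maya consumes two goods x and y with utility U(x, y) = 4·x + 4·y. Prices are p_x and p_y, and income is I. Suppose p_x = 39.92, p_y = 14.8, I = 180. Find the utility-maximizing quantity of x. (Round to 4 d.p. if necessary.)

x* = 0

Perfect substitutes: compare marginal utility per dollar. 4/p_x vs 4/p_y → 0.1002 vs 0.2703.
y gives more utility per dollar, so spend all income on y: y* = I/p_y, x* = 0.
Numerically: x* = 0, y* = 12.1622.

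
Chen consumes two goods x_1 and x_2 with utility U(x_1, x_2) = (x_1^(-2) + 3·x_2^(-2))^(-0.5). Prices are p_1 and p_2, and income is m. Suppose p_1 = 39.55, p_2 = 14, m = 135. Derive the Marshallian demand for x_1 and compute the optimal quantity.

x_1* = 1.9826

MU_x_1 ∝ x_1^(-3), MU_x_2 ∝ 3·x_2^(-3), so MRS = (1/3)·(x_2/x_1)^(3) = p_1/p_2.
Hence x_2/x_1 = (3·p_1/p_2)^(1/(3)), i.e. raised to the 1/3 power.
With the ratio pinned down, the budget gives x_1* = m/(p_1 + p_2·(x_2/x_1)) and x_2* = (x_2/x_1)·x_1*.
Numerically x_2/x_1 = 2.038825, so x_1* = 135/(39.55 + 14·2.038825) = 1.9826.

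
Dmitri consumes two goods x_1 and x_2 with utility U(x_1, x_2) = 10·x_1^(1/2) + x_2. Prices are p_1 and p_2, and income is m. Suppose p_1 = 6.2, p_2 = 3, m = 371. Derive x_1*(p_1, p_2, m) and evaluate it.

x_1* = 5.8533

Set MRS = p_1/p_2: 5·x_1^(−1/2) = p_1/p_2.
Thus x_1* = (5·p_2/p_1)² — independent of m — with the rest of income spent on x_2.
Plugging in: x_1* = (5·3/6.2)² = 5.8533.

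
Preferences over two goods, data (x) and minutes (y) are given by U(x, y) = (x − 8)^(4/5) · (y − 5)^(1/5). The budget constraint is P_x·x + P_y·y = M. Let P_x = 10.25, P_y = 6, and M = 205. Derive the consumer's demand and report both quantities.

Discretionary income = 205 − 8·10.25 − 5·6 = 93; x* = 8 + 0.8·93/10.25 = 15.2585; y* = 5 + 0.2·93/6 = 8.1.

x* = 15.2585, y* = 8.1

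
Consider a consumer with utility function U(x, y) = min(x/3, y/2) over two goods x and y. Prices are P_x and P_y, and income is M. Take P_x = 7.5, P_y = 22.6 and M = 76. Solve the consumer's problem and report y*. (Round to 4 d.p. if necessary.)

Leontief preferences: the optimum is at the kink where x/3 = y/2, i.e. y = (2/3)·x.
Budget: P_x·x + P_y·(2/3)·x = M, so (3·P_x + 2·P_y)·x = 3·M.
Demand: x*(P_x,P_y,M) = 3·M/(3·P_x + 2·P_y), y* = 2·M/(3·P_x + 2·P_y).
Here 3·7.5 + 2·22.6 = 67.7, giving y* = 2.2452.

y* = 2.2452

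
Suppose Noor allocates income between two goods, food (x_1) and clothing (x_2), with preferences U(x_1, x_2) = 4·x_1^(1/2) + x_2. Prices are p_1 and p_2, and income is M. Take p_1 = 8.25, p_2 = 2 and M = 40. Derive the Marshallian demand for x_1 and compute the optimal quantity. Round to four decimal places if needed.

Utility is quasi-linear in x_2; the FOC for x_1 is 2/√x_1 = p_1/p_2.
Thus x_1* = (2·p_2/p_1)² — independent of M — with the rest of income spent on x_2.
Plugging in: x_1* = (2·2/8.25)² = 0.2351.

x_1* = 0.2351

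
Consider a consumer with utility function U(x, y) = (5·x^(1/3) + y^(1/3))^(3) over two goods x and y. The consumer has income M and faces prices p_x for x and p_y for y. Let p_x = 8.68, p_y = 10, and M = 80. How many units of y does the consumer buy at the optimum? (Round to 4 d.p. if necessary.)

MU_x ∝ 5·x^(-2/3), MU_y ∝ y^(-2/3), so MRS = 5·(y/x)^(2/3) = p_x/p_y.
Solve for the ratio: y/x = [(1/5)·p_x/p_y]^(1.5).
Substitute y = (y/x)·x into the budget: x* = M/(p_x + p_y·(y/x)).
Numerically y/x = 0.072331, so x* = 80/(8.68 + 10·0.072331) = 8.5076 and y* = 0.072331·8.5076 = 0.6154.

y* = 0.6154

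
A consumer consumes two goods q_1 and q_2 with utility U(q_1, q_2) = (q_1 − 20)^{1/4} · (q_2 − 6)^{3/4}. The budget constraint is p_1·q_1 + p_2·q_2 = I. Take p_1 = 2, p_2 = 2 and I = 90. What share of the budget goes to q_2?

MRS = (1/3)·(q_2−6)/(q_1−20). Tangency with p_1/p_2 gives q_2−6 = 3·(p_1/p_2)·(q_1−20).
Substituting into the budget: q_1* = 20 + 0.25·(I − 20·p_1 − 6·p_2)/p_1, and q_2* = 6 + 0.75·(…)/p_2.
Discretionary income = 90 − 20·2 − 6·2 = 38; q_1* = 20 + 0.25·38/2 = 24.75; q_2* = 6 + 0.75·38/2 = 20.25.
Expenditure on q_2: 2·20.25 = 40.5; share = 0.45.

share on q_2 = 0.45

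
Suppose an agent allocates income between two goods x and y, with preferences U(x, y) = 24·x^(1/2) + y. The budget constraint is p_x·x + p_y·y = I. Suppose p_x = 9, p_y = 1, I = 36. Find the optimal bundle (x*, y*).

x* = 1.7778, y* = 20

Thus x* = (12·p_y/p_x)² — independent of I — with the rest of income spent on y.
Plugging in: x* = (12·1/9)² = 1.7778, y* = 20.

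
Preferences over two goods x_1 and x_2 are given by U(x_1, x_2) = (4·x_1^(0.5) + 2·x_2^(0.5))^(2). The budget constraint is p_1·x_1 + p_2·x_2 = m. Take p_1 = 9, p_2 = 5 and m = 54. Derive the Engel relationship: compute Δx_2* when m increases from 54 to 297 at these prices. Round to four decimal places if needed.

MRS = MU_x_1/MU_x_2 = 2·(x_2/x_1)^(0.5). Set equal to p_1/p_2.
Solve for the ratio: x_2/x_1 = [(1/2)·p_1/p_2]^(2).
With the ratio pinned down, the budget gives x_1* = m/(p_1 + p_2·(x_2/x_1)) and x_2* = (x_2/x_1)·x_1*.
Numerically x_2/x_1 = 0.81, so x_1* = 54/(9 + 5·0.81) = 4.1379 and x_2* = 0.81·4.1379 = 3.3517.
At m' = 297: x_2* = 18.4345. Change: 18.4345 − 3.3517 = 15.0828.

Δx_2* = 15.0828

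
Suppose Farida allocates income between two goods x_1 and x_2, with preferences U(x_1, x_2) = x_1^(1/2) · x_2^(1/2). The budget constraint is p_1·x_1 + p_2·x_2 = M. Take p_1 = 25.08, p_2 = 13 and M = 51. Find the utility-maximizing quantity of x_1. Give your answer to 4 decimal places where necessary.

Tangency: MRS = x_2/x_1 = p_1/p_2.
So 0.5·p_2·x_2 = 0.5·p_1·x_1; combined with the budget, a share 0.5 of income goes to x_1.
Demand: x_1*(p_1,p_2,M) = 0.5·M/p_1 and x_2* = 0.5·M/p_2.
At p_1=25.08, p_2=13, M=51: x_1* = 0.5·51/25.08 = 1.0167.

x_1* = 1.0167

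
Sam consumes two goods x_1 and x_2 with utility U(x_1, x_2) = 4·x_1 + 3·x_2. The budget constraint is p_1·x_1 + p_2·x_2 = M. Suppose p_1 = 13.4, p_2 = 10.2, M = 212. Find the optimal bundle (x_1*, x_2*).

x_1* = 15.8209, x_2* = 0

Linear utility — the consumer picks whichever good has higher MU/price: 4/13.4 = 0.2985 vs 3/10.2 = 0.2941.
x_1 gives more utility per dollar, so spend all income on x_1: x_1* = M/p_1, x_2* = 0.
Numerically: x_1* = 15.8209, x_2* = 0.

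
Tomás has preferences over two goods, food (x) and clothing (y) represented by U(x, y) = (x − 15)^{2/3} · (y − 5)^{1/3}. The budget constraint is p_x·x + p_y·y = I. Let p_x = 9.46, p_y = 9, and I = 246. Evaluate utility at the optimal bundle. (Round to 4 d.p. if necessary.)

MRS = 2·(y−5)/(x−15). Tangency with p_x/p_y gives y−5 = (1/2)·(p_x/p_y)·(x−15).
After buying the subsistence bundle (15, 5), a share 2/3 of the remaining income goes to x: x* = 15 + 2/3·(I − 15p_x − 5p_y)/p_x.
Discretionary income = 246 − 15·9.46 − 5·9 = 59.1; x* = 15 + 2/3·59.1/9.46 = 19.1649; y* = 5 + 1/3·59.1/9 = 7.1889.
Utility at the optimum: U(19.1649, 7.1889) = 3.3611.

V = 3.3611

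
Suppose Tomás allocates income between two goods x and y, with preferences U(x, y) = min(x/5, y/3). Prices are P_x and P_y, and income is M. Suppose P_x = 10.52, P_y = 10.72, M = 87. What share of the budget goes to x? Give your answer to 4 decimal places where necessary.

share on x = 0.6206

With perfect complements, no substitution: consume in ratio x:y = 5:3.
Budget: P_x·x + P_y·(3/5)·x = M, so (5·P_x + 3·P_y)·x = 5·M.
Demand: x*(P_x,P_y,M) = 5·M/(5·P_x + 3·P_y), y* = 3·M/(5·P_x + 3·P_y).
Here 5·10.52 + 3·10.72 = 84.76, giving x* = 5.1321 and y* = 3.0793.
Expenditure on x: 10.52·5.1321 = 53.9901; share = 0.6206.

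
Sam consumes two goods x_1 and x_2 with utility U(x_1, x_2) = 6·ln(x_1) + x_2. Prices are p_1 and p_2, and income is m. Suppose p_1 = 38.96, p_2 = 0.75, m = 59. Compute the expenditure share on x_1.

share on x_1 = 0.0763

Set MRS = p_1/p_2: (6/x_1)/1 = p_1/p_2.
So x_1*(p_1,p_2) = 6·p_2/p_1, independent of income; and x_2* = (m − 6·p_2)/p_2.
At the given prices: x_1* = 6·0.75/38.96 = 0.1155, and x_2* = 72.6667.
Expenditure on x_1: 38.96·0.1155 = 4.5; share = 0.0763.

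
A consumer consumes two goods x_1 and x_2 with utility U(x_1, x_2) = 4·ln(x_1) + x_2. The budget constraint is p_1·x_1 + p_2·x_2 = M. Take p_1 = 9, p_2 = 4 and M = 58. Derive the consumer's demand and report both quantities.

At the given prices: x_1* = 4·4/9 = 1.7778, and x_2* = 10.5.

x_1* = 1.7778, x_2* = 10.5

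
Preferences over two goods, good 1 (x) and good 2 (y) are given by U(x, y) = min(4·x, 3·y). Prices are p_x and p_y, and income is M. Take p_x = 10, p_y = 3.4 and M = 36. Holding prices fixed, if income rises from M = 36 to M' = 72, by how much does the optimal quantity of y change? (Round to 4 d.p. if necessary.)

With perfect complements, no substitution: consume in ratio x:y = 3:4.
Budget: p_x·x + p_y·(4/3)·x = M, so (3·p_x + 4·p_y)·x = 3·M.
Demand: x*(p_x,p_y,M) = 3·M/(3·p_x + 4·p_y), y* = 4·M/(3·p_x + 4·p_y).
Here 3·10 + 4·3.4 = 43.6, giving y* = 3.3028.
At M' = 72: y* = 6.6055. Change: 6.6055 − 3.3028 = 3.3028.

Δy* = 3.3028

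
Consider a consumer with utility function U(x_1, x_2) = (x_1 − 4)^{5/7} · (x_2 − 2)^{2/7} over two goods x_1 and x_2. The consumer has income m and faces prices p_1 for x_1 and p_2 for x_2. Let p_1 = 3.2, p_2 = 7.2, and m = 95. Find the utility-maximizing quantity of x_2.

Let x_1' = x_1−4, x_2' = x_2−2. MRS = (5/2)·x_2'/x_1' = p_1/p_2.
After buying the subsistence bundle (4, 2), a share 5/7 of the remaining income goes to x_1: x_1* = 4 + 5/7·(m − 4p_1 − 2p_2)/p_1.
Discretionary income = 95 − 4·3.2 − 2·7.2 = 67.8; x_2* = 2 + 2/7·67.8/7.2 = 4.6905.

x_2* = 4.6905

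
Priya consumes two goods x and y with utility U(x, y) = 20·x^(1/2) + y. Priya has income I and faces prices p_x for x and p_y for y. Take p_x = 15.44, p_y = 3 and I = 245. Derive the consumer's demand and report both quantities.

x* = 3.7753, y* = 62.2366

Thus x* = (10·p_y/p_x)² — independent of I — with the rest of income spent on y.
Plugging in: x* = (10·3/15.44)² = 3.7753, y* = 62.2366.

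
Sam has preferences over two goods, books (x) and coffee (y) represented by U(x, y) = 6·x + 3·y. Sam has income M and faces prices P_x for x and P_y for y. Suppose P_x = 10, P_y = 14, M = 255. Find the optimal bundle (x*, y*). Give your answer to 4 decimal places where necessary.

Perfect substitutes: compare marginal utility per dollar. 6/P_x vs 3/P_y → 0.6 vs 0.2143.
x gives more utility per dollar, so spend all income on x: x* = M/P_x, y* = 0.
Numerically: x* = 25.5, y* = 0.

x* = 25.5, y* = 0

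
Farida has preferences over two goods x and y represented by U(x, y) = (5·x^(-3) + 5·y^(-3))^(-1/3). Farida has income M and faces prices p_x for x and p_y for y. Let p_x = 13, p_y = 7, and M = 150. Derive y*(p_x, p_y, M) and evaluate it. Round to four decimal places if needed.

From the CES first-order condition, (y/x)^(4) = p_x/p_y.
Solve for the ratio: y/x = [p_x/p_y]^(0.25).
With the ratio pinned down, the budget gives x* = M/(p_x + p_y·(y/x)) and y* = (y/x)·x*.
Numerically y/x = 1.167378, so x* = 150/(13 + 7·1.167378) = 7.0849 and y* = 1.167378·7.0849 = 8.2708.

y* = 8.2708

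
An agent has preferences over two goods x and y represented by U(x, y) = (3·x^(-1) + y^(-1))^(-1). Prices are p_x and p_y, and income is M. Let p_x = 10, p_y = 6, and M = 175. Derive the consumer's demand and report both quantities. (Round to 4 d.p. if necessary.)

x* = 12.0922, y* = 9.013

From the CES first-order condition, 3·(y/x)^(2) = p_x/p_y.
Hence y/x = ((1/3)·p_x/p_y)^(1/(2)), i.e. raised to the 0.5 power.
With the ratio pinned down, the budget gives x* = M/(p_x + p_y·(y/x)) and y* = (y/x)·x*.
Numerically y/x = 0.745356, so x* = 175/(10 + 6·0.745356) = 12.0922 and y* = 0.745356·12.0922 = 9.013.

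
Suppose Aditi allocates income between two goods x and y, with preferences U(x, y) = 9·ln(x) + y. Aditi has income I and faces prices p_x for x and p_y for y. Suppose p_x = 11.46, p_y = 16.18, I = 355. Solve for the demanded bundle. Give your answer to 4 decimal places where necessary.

x* = 12.7068, y* = 12.9407

Set MRS = p_x/p_y: (9/x)/1 = p_x/p_y.
So x*(p_x,p_y) = 9·p_y/p_x, independent of income; and y* = (I − 9·p_y)/p_y.
At the given prices: x* = 9·16.18/11.46 = 12.7068, and y* = 12.9407.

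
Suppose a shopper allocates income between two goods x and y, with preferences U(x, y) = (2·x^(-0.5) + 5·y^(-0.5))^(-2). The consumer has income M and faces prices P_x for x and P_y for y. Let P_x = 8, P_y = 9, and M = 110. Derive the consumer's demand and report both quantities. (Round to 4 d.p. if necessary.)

MU_x ∝ 2·x^(-1.5), MU_y ∝ 5·y^(-1.5), so MRS = (2/5)·(y/x)^(1.5) = P_x/P_y.
Hence y/x = ((5/2)·P_x/P_y)^(1/(1.5)), i.e. raised to the 2/3 power.
Substitute y = (y/x)·x into the budget: x* = M/(P_x + P_y·(y/x)).
Numerically y/x = 1.70291, so x* = 110/(8 + 9·1.70291) = 4.7157 and y* = 1.70291·4.7157 = 8.0305.

x* = 4.7157, y* = 8.0305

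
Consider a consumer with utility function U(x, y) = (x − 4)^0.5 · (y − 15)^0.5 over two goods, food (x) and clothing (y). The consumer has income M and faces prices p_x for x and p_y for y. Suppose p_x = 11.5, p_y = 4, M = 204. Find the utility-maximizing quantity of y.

Let x' = x−4, y' = y−15. MRS = y'/x' = p_x/p_y.
After buying the subsistence bundle (4, 15), a share 0.5 of the remaining income goes to x: x* = 4 + 0.5·(M − 4p_x − 15p_y)/p_x.
Discretionary income = 204 − 4·11.5 − 15·4 = 98; y* = 15 + 0.5·98/4 = 27.25.

y* = 27.25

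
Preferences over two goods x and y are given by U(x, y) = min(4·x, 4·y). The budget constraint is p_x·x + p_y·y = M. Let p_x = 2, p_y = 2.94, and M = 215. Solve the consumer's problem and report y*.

With perfect complements, no substitution: consume in ratio x:y = 4:4.
Budget: p_x·x + p_y·x = M, so (4·p_x + 4·p_y)·x = 4·M.
Demand: x*(p_x,p_y,M) = 4·M/(4·p_x + 4·p_y), y* = 4·M/(4·p_x + 4·p_y).
Here 4·2 + 4·2.94 = 19.76, giving y* = 43.5223.

y* = 43.5223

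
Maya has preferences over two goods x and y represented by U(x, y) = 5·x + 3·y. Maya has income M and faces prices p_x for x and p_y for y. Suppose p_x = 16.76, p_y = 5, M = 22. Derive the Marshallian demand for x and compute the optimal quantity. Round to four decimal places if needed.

x* = 0

Linear utility — the consumer picks whichever good has higher MU/price: 5/16.76 = 0.2983 vs 3/5 = 0.6.
y gives more utility per dollar, so spend all income on y: y* = M/p_y, x* = 0.
Numerically: x* = 0, y* = 4.4.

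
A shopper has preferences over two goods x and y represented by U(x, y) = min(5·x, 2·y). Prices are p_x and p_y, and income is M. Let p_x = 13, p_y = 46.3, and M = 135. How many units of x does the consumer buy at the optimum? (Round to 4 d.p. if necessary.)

x* = 1.0485

Leontief preferences: the optimum is at the kink where x/2 = y/5, i.e. y = (5/2)·x.
Budget: p_x·x + p_y·(5/2)·x = M, so (2·p_x + 5·p_y)·x = 2·M.
Demand: x*(p_x,p_y,M) = 2·M/(2·p_x + 5·p_y), y* = 5·M/(2·p_x + 5·p_y).
Here 2·13 + 5·46.3 = 257.5, giving x* = 1.0485.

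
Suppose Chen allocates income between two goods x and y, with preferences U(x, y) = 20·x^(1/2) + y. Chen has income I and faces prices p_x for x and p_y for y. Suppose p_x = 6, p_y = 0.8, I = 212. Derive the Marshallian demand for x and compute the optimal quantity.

x* = 1.7778

Utility is quasi-linear in y; the FOC for x is 10/√x = p_x/p_y.
Solve: √x = 10·p_y/p_x, so x*(p_x,p_y) = (10·p_y/p_x)², and y* = (I − p_x·x*)/p_y.
Plugging in: x* = (10·0.8/6)² = 1.7778.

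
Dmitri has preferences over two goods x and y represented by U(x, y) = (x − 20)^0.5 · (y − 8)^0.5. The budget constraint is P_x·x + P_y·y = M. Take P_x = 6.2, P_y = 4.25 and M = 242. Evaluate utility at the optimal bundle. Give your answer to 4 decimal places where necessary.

V = 8.182

Let x' = x−20, y' = y−8. MRS = y'/x' = P_x/P_y.
After buying the subsistence bundle (20, 8), a share 0.5 of the remaining income goes to x: x* = 20 + 0.5·(M − 20P_x − 8P_y)/P_x.
Discretionary income = 242 − 20·6.2 − 8·4.25 = 84; x* = 20 + 0.5·84/6.2 = 26.7742; y* = 8 + 0.5·84/4.25 = 17.8824.
Utility at the optimum: U(26.7742, 17.8824) = 8.182.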